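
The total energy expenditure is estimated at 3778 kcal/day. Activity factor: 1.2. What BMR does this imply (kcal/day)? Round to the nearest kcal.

BMR = TEE ÷ activity factor = 3778 ÷ 1.2 = 3148.3333 kcal/day.

3148 kcal/day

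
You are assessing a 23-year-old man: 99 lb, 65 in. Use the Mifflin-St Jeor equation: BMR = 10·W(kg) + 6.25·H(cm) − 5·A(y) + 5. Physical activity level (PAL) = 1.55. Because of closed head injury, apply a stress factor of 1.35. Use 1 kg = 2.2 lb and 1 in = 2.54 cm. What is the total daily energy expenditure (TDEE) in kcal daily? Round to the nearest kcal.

Convert to metric: weight = 99 ÷ 2.2 = 45 kg; height = 65 × 2.54 = 165.1 cm.
Mifflin-St Jeor (male): BMR = 10(45) + 6.25(165.1) − 5(23) + 5 = 450 + 1031.875 − 115 + 5 = 1371.875 kcal/day.
TEE = BMR × activity factor = 1371.875 × 1.55 = 2126.4063 kcal/day.
Apply stress factor: 2126.4063 × 1.35 = 2870.6484 kcal/day.

2871 kcal daily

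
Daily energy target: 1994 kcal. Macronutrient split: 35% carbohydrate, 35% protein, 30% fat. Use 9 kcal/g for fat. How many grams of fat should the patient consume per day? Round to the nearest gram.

Fat energy = 30% × 1994 = 598.2 kcal.
At 9 kcal/g: 598.2 ÷ 9 = 66.4667 g.

66 g/day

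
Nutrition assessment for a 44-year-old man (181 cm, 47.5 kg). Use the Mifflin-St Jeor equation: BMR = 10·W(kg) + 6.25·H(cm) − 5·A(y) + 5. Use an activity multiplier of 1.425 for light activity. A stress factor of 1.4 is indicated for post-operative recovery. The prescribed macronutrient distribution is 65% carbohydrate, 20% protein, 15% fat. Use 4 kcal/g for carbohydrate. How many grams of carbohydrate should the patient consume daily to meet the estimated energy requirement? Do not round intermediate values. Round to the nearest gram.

Mifflin-St Jeor (male): BMR = 10(47.5) + 6.25(181) − 5(44) + 5 = 475 + 1131.25 − 220 + 5 = 1391.25 kcal/day.
TEE = 1391.25 × 1.425 = 1982.5313 kcal/day.
With stress factor 1.4: 1982.5313 × 1.4 = 2775.5438 kcal/day.
Carbohydrate energy = 65% × 2775.5438 = 1804.1034 kcal.
Carbohydrate = 1804.1034 ÷ 4 kcal/g = 451.0259 g.

451 g/day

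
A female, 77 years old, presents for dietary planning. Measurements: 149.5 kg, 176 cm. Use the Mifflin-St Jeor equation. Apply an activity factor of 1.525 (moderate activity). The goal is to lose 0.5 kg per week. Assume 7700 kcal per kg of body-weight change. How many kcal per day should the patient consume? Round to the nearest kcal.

Mifflin-St Jeor (female): BMR = 10(149.5) + 6.25(176) − 5(77) − 161 = 1495 + 1100 − 385 − 161 = 2049 kcal/day.
TEE = 2049 × 1.525 = 3124.725 kcal/day.
Required daily deficit = 0.5 × 7700 ÷ 7 = 550 kcal/day.
Target intake = 3124.725 − 550 = 2574.725 kcal/day.

2575 kcal per day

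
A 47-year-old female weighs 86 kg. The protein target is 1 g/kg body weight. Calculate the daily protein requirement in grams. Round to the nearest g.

86 g/day

Protein = 1 g/kg × 86 kg = 86 g/day.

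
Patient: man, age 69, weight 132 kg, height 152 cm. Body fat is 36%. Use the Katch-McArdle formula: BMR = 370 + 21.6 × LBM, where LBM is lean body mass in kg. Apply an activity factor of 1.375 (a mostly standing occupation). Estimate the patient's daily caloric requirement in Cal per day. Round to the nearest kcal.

LBM = 132 × (1 − 0.36) = 84.48 kg. Katch-McArdle: BMR = 370 + 21.6 × 84.48 = 2194.768 kcal/day.
TEE = BMR × activity factor = 2194.768 × 1.375 = 3017.806 kcal/day.

3018 Cal per day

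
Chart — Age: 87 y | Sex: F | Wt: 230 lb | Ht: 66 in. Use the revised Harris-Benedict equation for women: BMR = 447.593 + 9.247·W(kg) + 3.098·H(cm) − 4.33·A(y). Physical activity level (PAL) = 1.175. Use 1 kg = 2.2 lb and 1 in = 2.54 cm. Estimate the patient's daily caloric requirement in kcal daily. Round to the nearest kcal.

1829 kcal daily

Convert to metric: weight = 230 ÷ 2.2 = 104.5455 kg; height = 66 × 2.54 = 167.64 cm.
Harris-Benedict: BMR = 447.593 + 9.247(104.5455) + 3.098(167.64) − 4.33(87) = 1556.9635 kcal/day.
TEE = BMR × activity factor = 1556.9635 × 1.175 = 1829.4322 kcal/day.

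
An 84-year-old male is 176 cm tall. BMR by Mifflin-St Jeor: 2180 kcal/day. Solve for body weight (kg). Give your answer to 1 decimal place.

149.5 kg

2180 = 10·W + 6.25(176) − 5(84) + 5
10·W = 2180 − 685 = 1495, so W = 149.5 kg.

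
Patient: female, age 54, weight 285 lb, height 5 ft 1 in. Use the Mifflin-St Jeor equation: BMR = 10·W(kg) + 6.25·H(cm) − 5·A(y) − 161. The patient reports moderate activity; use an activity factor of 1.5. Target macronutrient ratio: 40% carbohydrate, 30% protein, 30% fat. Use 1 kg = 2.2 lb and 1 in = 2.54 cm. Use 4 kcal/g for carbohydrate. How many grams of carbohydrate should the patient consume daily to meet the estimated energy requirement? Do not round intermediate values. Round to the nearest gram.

275 g/day

Convert to metric: weight = 285 ÷ 2.2 = 129.5455 kg; height = (5×12 + 1) × 2.54 = 61 × 2.54 = 154.94 cm.
Mifflin-St Jeor (female): BMR = 10(129.5455) + 6.25(154.94) − 5(54) − 161 = 1295.4545 + 968.375 − 270 − 161 = 1832.8295 kcal/day.
TEE = 1832.8295 × 1.5 = 2749.2443 kcal/day.
Carbohydrate energy = 40% × 2749.2443 = 1099.6977 kcal.
Carbohydrate = 1099.6977 ÷ 4 kcal/g = 274.9244 g.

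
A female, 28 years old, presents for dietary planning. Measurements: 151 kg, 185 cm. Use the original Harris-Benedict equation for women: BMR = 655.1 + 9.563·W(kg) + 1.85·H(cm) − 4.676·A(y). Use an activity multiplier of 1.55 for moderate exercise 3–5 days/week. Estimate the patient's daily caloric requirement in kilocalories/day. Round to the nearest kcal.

Harris-Benedict: BMR = 655.1 + 9.563(151) + 1.85(185) − 4.676(28) = 2310.435 kcal/day.
TEE = BMR × activity factor = 2310.435 × 1.55 = 3581.1743 kcal/day.

3581 kilocalories/day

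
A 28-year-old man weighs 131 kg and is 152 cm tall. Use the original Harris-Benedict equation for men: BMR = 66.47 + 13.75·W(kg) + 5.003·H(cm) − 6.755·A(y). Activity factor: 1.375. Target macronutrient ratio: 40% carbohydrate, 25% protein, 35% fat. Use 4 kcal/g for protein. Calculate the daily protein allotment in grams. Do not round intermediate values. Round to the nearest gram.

Harris-Benedict: BMR = 66.47 + 13.75(131) + 5.003(152) − 6.755(28) = 2439.036 kcal/day.
TEE = 2439.036 × 1.375 = 3353.6745 kcal/day.
Protein energy = 25% × 3353.6745 = 838.4186 kcal.
Protein = 838.4186 ÷ 4 kcal/g = 209.6047 g.

210 g/day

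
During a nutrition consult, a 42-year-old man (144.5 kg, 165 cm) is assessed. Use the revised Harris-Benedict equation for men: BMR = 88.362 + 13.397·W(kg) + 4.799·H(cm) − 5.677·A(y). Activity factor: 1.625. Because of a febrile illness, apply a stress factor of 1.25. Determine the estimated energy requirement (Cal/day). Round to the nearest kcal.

5236 Cal/day

Harris-Benedict: BMR = 88.362 + 13.397(144.5) + 4.799(165) − 5.677(42) = 2577.6295 kcal/day.
TEE = BMR × activity factor = 2577.6295 × 1.625 = 4188.6479 kcal/day.
Apply stress factor: 4188.6479 × 1.25 = 5235.8099 kcal/day.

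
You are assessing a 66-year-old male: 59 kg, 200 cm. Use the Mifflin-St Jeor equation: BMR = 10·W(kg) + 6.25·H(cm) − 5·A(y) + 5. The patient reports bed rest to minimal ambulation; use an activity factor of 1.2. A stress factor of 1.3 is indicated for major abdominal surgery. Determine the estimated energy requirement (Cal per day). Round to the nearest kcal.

Mifflin-St Jeor (male): BMR = 10(59) + 6.25(200) − 5(66) + 5 = 590 + 1250 − 330 + 5 = 1515 kcal/day.
TEE = BMR × activity factor = 1515 × 1.2 = 1818 kcal/day.
Apply stress factor: 1818 × 1.3 = 2363.4 kcal/day.

2363 Cal per day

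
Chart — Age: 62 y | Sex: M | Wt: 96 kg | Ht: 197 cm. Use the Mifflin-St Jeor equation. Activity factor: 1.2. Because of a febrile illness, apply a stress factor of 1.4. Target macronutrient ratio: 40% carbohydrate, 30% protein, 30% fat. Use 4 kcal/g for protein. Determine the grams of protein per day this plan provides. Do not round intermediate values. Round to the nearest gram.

238 g/day

Mifflin-St Jeor (male): BMR = 10(96) + 6.25(197) − 5(62) + 5 = 960 + 1231.25 − 310 + 5 = 1886.25 kcal/day.
TEE = 1886.25 × 1.2 = 2263.5 kcal/day.
With stress factor 1.4: 2263.5 × 1.4 = 3168.9 kcal/day.
Protein energy = 30% × 3168.9 = 950.67 kcal.
Protein = 950.67 ÷ 4 kcal/g = 237.6675 g.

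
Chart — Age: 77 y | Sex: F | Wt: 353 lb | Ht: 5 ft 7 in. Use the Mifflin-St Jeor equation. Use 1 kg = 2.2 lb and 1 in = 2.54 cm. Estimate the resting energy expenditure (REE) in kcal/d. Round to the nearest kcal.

2122 kcal/d

Convert to metric: weight = 353 ÷ 2.2 = 160.4545 kg; height = (5×12 + 7) × 2.54 = 67 × 2.54 = 170.18 cm.
Mifflin-St Jeor (female): BMR = 10(160.4545) + 6.25(170.18) − 5(77) − 161 = 1604.5455 + 1063.625 − 385 − 161 = 2122.1705 kcal/day.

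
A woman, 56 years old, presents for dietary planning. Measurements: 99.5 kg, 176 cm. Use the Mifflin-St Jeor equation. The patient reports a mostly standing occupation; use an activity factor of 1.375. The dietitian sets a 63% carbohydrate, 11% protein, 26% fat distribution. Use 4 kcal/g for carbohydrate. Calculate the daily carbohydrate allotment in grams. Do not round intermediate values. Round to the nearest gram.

358 g/day

Mifflin-St Jeor (female): BMR = 10(99.5) + 6.25(176) − 5(56) − 161 = 995 + 1100 − 280 − 161 = 1654 kcal/day.
TEE = 1654 × 1.375 = 2274.25 kcal/day.
Carbohydrate energy = 63% × 2274.25 = 1432.7775 kcal.
Carbohydrate = 1432.7775 ÷ 4 kcal/g = 358.1944 g.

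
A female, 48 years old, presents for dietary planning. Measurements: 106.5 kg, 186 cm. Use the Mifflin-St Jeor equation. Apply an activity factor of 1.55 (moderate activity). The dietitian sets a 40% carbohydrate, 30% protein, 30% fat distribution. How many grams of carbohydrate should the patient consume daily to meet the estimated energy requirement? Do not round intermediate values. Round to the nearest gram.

283 g/day

Mifflin-St Jeor (female): BMR = 10(106.5) + 6.25(186) − 5(48) − 161 = 1065 + 1162.5 − 240 − 161 = 1826.5 kcal/day.
TEE = 1826.5 × 1.55 = 2831.075 kcal/day.
Carbohydrate energy = 40% × 2831.075 = 1132.43 kcal.
Carbohydrate = 1132.43 ÷ 4 kcal/g = 283.1075 g.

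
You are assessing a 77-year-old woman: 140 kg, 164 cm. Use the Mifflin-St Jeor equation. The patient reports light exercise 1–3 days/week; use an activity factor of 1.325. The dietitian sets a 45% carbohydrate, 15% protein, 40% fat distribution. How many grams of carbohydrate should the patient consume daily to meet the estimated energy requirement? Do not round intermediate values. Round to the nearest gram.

280 g/day

Mifflin-St Jeor (female): BMR = 10(140) + 6.25(164) − 5(77) − 161 = 1400 + 1025 − 385 − 161 = 1879 kcal/day.
TEE = 1879 × 1.325 = 2489.675 kcal/day.
Carbohydrate energy = 45% × 2489.675 = 1120.3538 kcal.
Carbohydrate = 1120.3538 ÷ 4 kcal/g = 280.0884 g.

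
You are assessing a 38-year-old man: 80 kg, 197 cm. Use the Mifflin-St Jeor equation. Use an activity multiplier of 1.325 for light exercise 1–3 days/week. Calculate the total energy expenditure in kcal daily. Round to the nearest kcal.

2446 kcal daily

Mifflin-St Jeor (male): BMR = 10(80) + 6.25(197) − 5(38) + 5 = 800 + 1231.25 − 190 + 5 = 1846.25 kcal/day.
TEE = BMR × activity factor = 1846.25 × 1.325 = 2446.2813 kcal/day.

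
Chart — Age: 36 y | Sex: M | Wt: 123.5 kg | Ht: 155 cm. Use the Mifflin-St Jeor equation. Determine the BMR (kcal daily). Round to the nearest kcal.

2029 kcal daily

Mifflin-St Jeor (male): BMR = 10(123.5) + 6.25(155) − 5(36) + 5 = 1235 + 968.75 − 180 + 5 = 2028.75 kcal/day.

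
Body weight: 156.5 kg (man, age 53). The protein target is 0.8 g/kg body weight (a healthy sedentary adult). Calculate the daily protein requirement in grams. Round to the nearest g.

125 g/day

Protein = 0.8 g/kg × 156.5 kg = 125.2 g/day.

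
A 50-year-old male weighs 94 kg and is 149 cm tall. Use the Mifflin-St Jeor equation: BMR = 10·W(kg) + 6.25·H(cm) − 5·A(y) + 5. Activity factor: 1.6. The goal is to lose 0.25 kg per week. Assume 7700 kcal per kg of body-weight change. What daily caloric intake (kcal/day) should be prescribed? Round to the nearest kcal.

2327 kcal/day

Mifflin-St Jeor (male): BMR = 10(94) + 6.25(149) − 5(50) + 5 = 940 + 931.25 − 250 + 5 = 1626.25 kcal/day.
TEE = 1626.25 × 1.6 = 2602 kcal/day.
Required daily deficit = 0.25 × 7700 ÷ 7 = 275 kcal/day.
Target intake = 2602 − 275 = 2327 kcal/day.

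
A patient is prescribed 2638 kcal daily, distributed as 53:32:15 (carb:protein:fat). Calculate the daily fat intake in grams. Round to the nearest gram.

Fat energy = 15% × 2638 = 395.7 kcal.
At 9 kcal/g: 395.7 ÷ 9 = 43.9667 g.

44 g/day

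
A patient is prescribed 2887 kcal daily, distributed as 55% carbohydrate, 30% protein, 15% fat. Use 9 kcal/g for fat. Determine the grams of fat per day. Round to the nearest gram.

48 g/day

Fat energy = 15% × 2887 = 433.05 kcal.
At 9 kcal/g: 433.05 ÷ 9 = 48.1167 g.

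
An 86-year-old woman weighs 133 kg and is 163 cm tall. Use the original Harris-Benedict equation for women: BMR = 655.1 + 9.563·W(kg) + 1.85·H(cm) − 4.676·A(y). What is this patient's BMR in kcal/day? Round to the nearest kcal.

Harris-Benedict: BMR = 655.1 + 9.563(133) + 1.85(163) − 4.676(86) = 1826.393 kcal/day.

1826 kcal/day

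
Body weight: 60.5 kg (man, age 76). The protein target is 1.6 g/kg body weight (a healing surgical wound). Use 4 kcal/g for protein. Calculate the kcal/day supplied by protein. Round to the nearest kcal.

387 kcal/day

Protein = 1.6 g/kg × 60.5 kg = 96.8 g/day.
Protein energy = 96.8 g × 4 kcal/g = 387.2 kcal/day.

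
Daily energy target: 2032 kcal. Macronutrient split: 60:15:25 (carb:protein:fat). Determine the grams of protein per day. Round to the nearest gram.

Protein energy = 15% × 2032 = 304.8 kcal.
At 4 kcal/g: 304.8 ÷ 4 = 76.2 g.

76 g/day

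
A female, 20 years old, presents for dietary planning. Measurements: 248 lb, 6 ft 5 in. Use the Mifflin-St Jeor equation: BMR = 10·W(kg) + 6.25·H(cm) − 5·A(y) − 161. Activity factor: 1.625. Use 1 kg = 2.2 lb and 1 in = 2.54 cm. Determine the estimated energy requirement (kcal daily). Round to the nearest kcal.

Convert to metric: weight = 248 ÷ 2.2 = 112.7273 kg; height = (6×12 + 5) × 2.54 = 77 × 2.54 = 195.58 cm.
Mifflin-St Jeor (female): BMR = 10(112.7273) + 6.25(195.58) − 5(20) − 161 = 1127.2727 + 1222.375 − 100 − 161 = 2088.6477 kcal/day.
TEE = BMR × activity factor = 2088.6477 × 1.625 = 3394.0526 kcal/day.

3394 kcal daily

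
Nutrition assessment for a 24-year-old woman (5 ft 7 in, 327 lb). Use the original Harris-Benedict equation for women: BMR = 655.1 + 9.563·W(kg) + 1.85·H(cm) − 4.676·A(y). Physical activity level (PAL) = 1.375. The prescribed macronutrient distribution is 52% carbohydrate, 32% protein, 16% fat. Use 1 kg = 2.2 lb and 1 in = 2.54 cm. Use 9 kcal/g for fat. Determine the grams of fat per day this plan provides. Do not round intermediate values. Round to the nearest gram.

Convert to metric: weight = 327 ÷ 2.2 = 148.6364 kg; height = (5×12 + 7) × 2.54 = 67 × 2.54 = 170.18 cm.
Harris-Benedict: BMR = 655.1 + 9.563(148.6364) + 1.85(170.18) − 4.676(24) = 2279.1185 kcal/day.
TEE = 2279.1185 × 1.375 = 3133.788 kcal/day.
Fat energy = 16% × 3133.788 = 501.4061 kcal.
Fat = 501.4061 ÷ 9 kcal/g = 55.7118 g.

56 g/day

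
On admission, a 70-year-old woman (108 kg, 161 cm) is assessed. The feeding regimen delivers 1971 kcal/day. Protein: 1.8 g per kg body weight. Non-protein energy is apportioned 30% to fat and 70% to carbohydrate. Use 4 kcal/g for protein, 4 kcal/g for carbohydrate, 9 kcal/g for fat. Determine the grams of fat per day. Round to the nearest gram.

Protein = 1.8 × 108 = 194.4 g → 194.4 × 4 = 777.6 kcal.
Non-protein calories = 1971 − 777.6 = 1193.4 kcal.
Fat: 30% × 1193.4 = 358.02 kcal; carbohydrate: 835.38 kcal.
Fat: 358.02 kcal ÷ 9 kcal/g = 39.78 g.

40 g/day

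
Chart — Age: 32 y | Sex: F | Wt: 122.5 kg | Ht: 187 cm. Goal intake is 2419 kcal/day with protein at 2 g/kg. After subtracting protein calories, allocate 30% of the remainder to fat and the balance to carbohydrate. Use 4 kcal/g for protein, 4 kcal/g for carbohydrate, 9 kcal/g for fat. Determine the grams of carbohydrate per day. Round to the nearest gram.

252 g/day

Protein = 2 × 122.5 = 245 g → 245 × 4 = 980 kcal.
Non-protein calories = 2419 − 980 = 1439 kcal.
Fat: 30% × 1439 = 431.7 kcal; carbohydrate: 1007.3 kcal.
Carbohydrate: 1007.3 kcal ÷ 4 kcal/g = 251.825 g.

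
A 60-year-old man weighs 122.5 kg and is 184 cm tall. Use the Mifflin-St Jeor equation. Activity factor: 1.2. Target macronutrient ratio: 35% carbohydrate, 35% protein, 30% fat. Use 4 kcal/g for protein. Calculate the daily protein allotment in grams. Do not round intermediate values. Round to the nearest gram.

Mifflin-St Jeor (male): BMR = 10(122.5) + 6.25(184) − 5(60) + 5 = 1225 + 1150 − 300 + 5 = 2080 kcal/day.
TEE = 2080 × 1.2 = 2496 kcal/day.
Protein energy = 35% × 2496 = 873.6 kcal.
Protein = 873.6 ÷ 4 kcal/g = 218.4 g.

218 g/day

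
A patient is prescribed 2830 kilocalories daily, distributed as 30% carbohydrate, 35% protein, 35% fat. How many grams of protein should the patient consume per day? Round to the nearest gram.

Protein energy = 35% × 2830 = 990.5 kcal.
At 4 kcal/g: 990.5 ÷ 4 = 247.625 g.

248 g/day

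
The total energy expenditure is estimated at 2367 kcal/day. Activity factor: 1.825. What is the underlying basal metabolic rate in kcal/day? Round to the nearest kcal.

1297 kcal/day

BMR = TEE ÷ activity factor = 2367 ÷ 1.825 = 1296.9863 kcal/day.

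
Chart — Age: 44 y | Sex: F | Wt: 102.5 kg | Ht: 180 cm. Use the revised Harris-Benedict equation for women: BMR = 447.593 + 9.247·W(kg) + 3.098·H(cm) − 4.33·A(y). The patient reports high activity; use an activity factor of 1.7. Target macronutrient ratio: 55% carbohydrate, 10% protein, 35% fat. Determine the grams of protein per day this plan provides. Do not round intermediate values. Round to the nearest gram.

Harris-Benedict: BMR = 447.593 + 9.247(102.5) + 3.098(180) − 4.33(44) = 1762.5305 kcal/day.
TEE = 1762.5305 × 1.7 = 2996.3019 kcal/day.
Protein energy = 10% × 2996.3019 = 299.6302 kcal.
Protein = 299.6302 ÷ 4 kcal/g = 74.9075 g.

75 g/day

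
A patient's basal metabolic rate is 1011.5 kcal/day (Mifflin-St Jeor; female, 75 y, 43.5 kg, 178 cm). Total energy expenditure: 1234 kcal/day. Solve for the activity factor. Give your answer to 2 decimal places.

1.22

Activity factor = TEE ÷ BMR = 1234 ÷ 1011.5 = 1.22.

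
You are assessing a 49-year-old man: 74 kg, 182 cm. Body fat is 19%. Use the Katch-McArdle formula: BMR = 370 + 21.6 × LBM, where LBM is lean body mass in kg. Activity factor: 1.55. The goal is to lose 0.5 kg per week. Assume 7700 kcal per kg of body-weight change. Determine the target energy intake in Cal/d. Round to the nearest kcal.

LBM = 74 × (1 − 0.19) = 59.94 kg. Katch-McArdle: BMR = 370 + 21.6 × 59.94 = 1664.704 kcal/day.
TEE = 1664.704 × 1.55 = 2580.2912 kcal/day.
Required daily deficit = 0.5 × 7700 ÷ 7 = 550 kcal/day.
Target intake = 2580.2912 − 550 = 2030.2912 kcal/day.

2030 Cal/d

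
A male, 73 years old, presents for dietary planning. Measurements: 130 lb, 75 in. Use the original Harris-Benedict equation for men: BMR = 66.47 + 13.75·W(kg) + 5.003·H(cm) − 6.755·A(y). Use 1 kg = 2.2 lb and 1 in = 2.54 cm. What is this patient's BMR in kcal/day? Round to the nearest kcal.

1339 kcal/day

Convert to metric: weight = 130 ÷ 2.2 = 59.0909 kg; height = 75 × 2.54 = 190.5 cm.
Harris-Benedict: BMR = 66.47 + 13.75(59.0909) + 5.003(190.5) − 6.755(73) = 1338.9265 kcal/day.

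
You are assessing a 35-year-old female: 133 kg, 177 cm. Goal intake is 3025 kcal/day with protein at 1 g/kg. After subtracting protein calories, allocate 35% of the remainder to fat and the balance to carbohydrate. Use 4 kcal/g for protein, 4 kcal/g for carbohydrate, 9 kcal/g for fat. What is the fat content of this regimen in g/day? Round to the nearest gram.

Protein = 1 × 133 = 133 g → 133 × 4 = 532 kcal.
Non-protein calories = 3025 − 532 = 2493 kcal.
Fat: 35% × 2493 = 872.55 kcal; carbohydrate: 1620.45 kcal.
Fat: 872.55 kcal ÷ 9 kcal/g = 96.95 g.

97 g/day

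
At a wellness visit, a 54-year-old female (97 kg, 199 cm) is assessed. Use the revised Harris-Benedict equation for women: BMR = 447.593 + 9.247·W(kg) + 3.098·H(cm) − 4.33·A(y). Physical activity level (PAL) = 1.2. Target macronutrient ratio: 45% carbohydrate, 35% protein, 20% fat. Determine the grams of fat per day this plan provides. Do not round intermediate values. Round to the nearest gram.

Harris-Benedict: BMR = 447.593 + 9.247(97) + 3.098(199) − 4.33(54) = 1727.234 kcal/day.
TEE = 1727.234 × 1.2 = 2072.6808 kcal/day.
Fat energy = 20% × 2072.6808 = 414.5362 kcal.
Fat = 414.5362 ÷ 9 kcal/g = 46.0596 g.

46 g/day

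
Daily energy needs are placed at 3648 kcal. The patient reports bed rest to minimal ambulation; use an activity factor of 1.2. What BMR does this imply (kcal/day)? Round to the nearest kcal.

BMR = TEE ÷ activity factor = 3648 ÷ 1.2 = 3040 kcal/day.

3040 kcal/day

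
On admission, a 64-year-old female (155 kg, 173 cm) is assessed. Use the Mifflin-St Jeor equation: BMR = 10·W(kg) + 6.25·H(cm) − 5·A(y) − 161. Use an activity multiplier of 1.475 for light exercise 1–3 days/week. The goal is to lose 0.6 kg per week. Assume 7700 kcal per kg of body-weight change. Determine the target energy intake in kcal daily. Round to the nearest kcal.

2512 kcal daily

Mifflin-St Jeor (female): BMR = 10(155) + 6.25(173) − 5(64) − 161 = 1550 + 1081.25 − 320 − 161 = 2150.25 kcal/day.
TEE = 2150.25 × 1.475 = 3171.6188 kcal/day.
Required daily deficit = 0.6 × 7700 ÷ 7 = 660 kcal/day.
Target intake = 3171.6188 − 660 = 2511.6188 kcal/day.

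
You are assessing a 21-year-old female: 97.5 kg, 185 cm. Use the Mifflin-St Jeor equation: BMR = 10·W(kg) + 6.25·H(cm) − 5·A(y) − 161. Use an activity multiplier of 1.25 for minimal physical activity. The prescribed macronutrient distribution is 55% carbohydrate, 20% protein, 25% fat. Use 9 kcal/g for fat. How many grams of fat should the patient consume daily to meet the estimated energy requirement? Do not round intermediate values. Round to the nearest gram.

Mifflin-St Jeor (female): BMR = 10(97.5) + 6.25(185) − 5(21) − 161 = 975 + 1156.25 − 105 − 161 = 1865.25 kcal/day.
TEE = 1865.25 × 1.25 = 2331.5625 kcal/day.
Fat energy = 25% × 2331.5625 = 582.8906 kcal.
Fat = 582.8906 ÷ 9 kcal/g = 64.7656 g.

65 g/day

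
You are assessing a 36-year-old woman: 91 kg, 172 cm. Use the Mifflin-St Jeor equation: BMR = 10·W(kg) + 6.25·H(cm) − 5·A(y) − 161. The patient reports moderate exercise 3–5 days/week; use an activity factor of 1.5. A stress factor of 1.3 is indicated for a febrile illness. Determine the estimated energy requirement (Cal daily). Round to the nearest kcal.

3206 Cal daily

Mifflin-St Jeor (female): BMR = 10(91) + 6.25(172) − 5(36) − 161 = 910 + 1075 − 180 − 161 = 1644 kcal/day.
TEE = BMR × activity factor = 1644 × 1.5 = 2466 kcal/day.
Apply stress factor: 2466 × 1.3 = 3205.8 kcal/day.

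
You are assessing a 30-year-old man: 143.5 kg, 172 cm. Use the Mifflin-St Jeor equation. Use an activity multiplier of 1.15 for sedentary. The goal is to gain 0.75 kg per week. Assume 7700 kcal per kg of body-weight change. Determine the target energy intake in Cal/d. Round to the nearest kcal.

3545 Cal/d

Mifflin-St Jeor (male): BMR = 10(143.5) + 6.25(172) − 5(30) + 5 = 1435 + 1075 − 150 + 5 = 2365 kcal/day.
TEE = 2365 × 1.15 = 2719.75 kcal/day.
Required daily surplus = 0.75 × 7700 ÷ 7 = 825 kcal/day.
Target intake = 2719.75 + 825 = 3544.75 kcal/day.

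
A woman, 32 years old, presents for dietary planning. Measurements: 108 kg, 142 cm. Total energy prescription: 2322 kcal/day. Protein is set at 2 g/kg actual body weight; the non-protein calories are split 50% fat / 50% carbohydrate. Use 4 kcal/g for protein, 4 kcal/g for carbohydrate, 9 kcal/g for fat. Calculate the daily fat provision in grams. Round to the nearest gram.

81 g/day

Protein = 2 × 108 = 216 g → 216 × 4 = 864 kcal.
Non-protein calories = 2322 − 864 = 1458 kcal.
Fat: 50% × 1458 = 729 kcal; carbohydrate: 729 kcal.
Fat: 729 kcal ÷ 9 kcal/g = 81 g.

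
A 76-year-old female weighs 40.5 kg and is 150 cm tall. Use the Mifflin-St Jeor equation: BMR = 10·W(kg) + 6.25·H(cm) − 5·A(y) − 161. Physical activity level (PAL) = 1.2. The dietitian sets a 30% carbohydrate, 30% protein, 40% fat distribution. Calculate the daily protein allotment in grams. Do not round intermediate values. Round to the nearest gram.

72 g/day

Mifflin-St Jeor (female): BMR = 10(40.5) + 6.25(150) − 5(76) − 161 = 405 + 937.5 − 380 − 161 = 801.5 kcal/day.
TEE = 801.5 × 1.2 = 961.8 kcal/day.
Protein energy = 30% × 961.8 = 288.54 kcal.
Protein = 288.54 ÷ 4 kcal/g = 72.135 g.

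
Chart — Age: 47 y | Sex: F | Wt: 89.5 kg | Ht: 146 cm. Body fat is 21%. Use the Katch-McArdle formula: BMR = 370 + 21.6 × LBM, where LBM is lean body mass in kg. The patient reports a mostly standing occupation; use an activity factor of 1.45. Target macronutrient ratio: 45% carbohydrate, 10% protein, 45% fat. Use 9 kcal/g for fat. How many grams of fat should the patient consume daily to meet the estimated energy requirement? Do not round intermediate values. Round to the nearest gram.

LBM = 89.5 × (1 − 0.21) = 70.705 kg. Katch-McArdle: BMR = 370 + 21.6 × 70.705 = 1897.228 kcal/day.
TEE = 1897.228 × 1.45 = 2750.9806 kcal/day.
Fat energy = 45% × 2750.9806 = 1237.9413 kcal.
Fat = 1237.9413 ÷ 9 kcal/g = 137.549 g.

138 g/day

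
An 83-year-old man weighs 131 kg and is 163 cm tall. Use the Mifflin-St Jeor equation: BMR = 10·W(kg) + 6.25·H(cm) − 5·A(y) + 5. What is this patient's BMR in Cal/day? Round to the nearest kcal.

Mifflin-St Jeor (male): BMR = 10(131) + 6.25(163) − 5(83) + 5 = 1310 + 1018.75 − 415 + 5 = 1918.75 kcal/day.

1919 Cal/day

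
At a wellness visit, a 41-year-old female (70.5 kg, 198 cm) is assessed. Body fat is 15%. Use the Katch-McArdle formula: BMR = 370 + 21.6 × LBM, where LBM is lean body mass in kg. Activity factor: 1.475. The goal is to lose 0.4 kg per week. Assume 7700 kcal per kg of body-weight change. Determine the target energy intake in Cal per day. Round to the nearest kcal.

LBM = 70.5 × (1 − 0.15) = 59.925 kg. Katch-McArdle: BMR = 370 + 21.6 × 59.925 = 1664.38 kcal/day.
TEE = 1664.38 × 1.475 = 2454.9605 kcal/day.
Required daily deficit = 0.4 × 7700 ÷ 7 = 440 kcal/day.
Target intake = 2454.9605 − 440 = 2014.9605 kcal/day.

2015 Cal per day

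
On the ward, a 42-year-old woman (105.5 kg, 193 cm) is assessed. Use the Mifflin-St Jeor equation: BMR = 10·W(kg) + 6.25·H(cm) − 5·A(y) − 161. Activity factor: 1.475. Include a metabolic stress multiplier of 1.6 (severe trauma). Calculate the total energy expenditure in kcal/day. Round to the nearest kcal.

Mifflin-St Jeor (female): BMR = 10(105.5) + 6.25(193) − 5(42) − 161 = 1055 + 1206.25 − 210 − 161 = 1890.25 kcal/day.
TEE = BMR × activity factor = 1890.25 × 1.475 = 2788.1188 kcal/day.
Apply stress factor: 2788.1188 × 1.6 = 4460.99 kcal/day.

4461 kcal/day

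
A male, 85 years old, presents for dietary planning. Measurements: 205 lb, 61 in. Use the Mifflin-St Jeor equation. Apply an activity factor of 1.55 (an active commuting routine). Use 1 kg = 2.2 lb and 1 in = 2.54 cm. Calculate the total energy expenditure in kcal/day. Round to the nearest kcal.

2294 kcal/day

Convert to metric: weight = 205 ÷ 2.2 = 93.1818 kg; height = 61 × 2.54 = 154.94 cm.
Mifflin-St Jeor (male): BMR = 10(93.1818) + 6.25(154.94) − 5(85) + 5 = 931.8182 + 968.375 − 425 + 5 = 1480.1932 kcal/day.
TEE = BMR × activity factor = 1480.1932 × 1.55 = 2294.2994 kcal/day.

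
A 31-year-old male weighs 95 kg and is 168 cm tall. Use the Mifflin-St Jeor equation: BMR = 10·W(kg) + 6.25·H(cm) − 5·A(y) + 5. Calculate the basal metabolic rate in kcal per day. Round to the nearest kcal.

Mifflin-St Jeor (male): BMR = 10(95) + 6.25(168) − 5(31) + 5 = 950 + 1050 − 155 + 5 = 1850 kcal/day.

1850 kcal per day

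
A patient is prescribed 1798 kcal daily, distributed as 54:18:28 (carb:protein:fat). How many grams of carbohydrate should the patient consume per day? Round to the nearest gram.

Carbohydrate energy = 54% × 1798 = 970.92 kcal.
At 4 kcal/g: 970.92 ÷ 4 = 242.73 g.

243 g/day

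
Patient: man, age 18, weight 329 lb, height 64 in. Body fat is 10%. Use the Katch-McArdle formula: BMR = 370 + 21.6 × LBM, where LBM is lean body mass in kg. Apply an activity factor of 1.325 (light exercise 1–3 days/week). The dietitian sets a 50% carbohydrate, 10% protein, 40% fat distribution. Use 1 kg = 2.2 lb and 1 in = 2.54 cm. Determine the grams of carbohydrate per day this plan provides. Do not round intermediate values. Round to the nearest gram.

543 g/day

Convert to metric: weight = 329 ÷ 2.2 = 149.5455 kg; height = 64 × 2.54 = 162.56 cm.
LBM = 149.5455 × (1 − 0.1) = 134.5909 kg. Katch-McArdle: BMR = 370 + 21.6 × 134.5909 = 3277.1636 kcal/day.
TEE = 3277.1636 × 1.325 = 4342.2418 kcal/day.
Carbohydrate energy = 50% × 4342.2418 = 2171.1209 kcal.
Carbohydrate = 2171.1209 ÷ 4 kcal/g = 542.7802 g.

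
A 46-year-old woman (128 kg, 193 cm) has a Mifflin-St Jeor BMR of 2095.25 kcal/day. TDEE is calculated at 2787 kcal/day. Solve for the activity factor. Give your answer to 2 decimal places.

Activity factor = TEE ÷ BMR = 2787 ÷ 2095.25 = 1.33.

1.33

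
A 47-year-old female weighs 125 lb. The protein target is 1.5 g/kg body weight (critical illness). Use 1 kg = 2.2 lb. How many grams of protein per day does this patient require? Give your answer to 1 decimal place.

Weight in kg = 125 ÷ 2.2 = 56.8182 kg.
Protein = 1.5 g/kg × 56.8182 kg = 85.2273 g/day.

85.2 g/day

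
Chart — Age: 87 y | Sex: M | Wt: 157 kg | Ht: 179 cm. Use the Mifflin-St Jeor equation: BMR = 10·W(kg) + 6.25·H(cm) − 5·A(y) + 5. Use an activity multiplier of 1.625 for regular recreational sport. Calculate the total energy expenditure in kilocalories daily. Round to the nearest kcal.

3670 kilocalories daily

Mifflin-St Jeor (male): BMR = 10(157) + 6.25(179) − 5(87) + 5 = 1570 + 1118.75 − 435 + 5 = 2258.75 kcal/day.
TEE = BMR × activity factor = 2258.75 × 1.625 = 3670.4688 kcal/day.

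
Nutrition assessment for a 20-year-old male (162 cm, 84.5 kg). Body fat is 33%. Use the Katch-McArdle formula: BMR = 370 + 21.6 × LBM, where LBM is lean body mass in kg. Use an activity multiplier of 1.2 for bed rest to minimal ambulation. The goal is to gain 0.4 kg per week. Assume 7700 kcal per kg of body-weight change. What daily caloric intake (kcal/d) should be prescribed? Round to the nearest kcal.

2351 kcal/d

LBM = 84.5 × (1 − 0.33) = 56.615 kg. Katch-McArdle: BMR = 370 + 21.6 × 56.615 = 1592.884 kcal/day.
TEE = 1592.884 × 1.2 = 1911.4608 kcal/day.
Required daily surplus = 0.4 × 7700 ÷ 7 = 440 kcal/day.
Target intake = 1911.4608 + 440 = 2351.4608 kcal/day.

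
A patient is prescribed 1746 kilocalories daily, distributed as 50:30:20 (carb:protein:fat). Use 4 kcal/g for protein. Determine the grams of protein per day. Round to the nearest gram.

Protein energy = 30% × 1746 = 523.8 kcal.
At 4 kcal/g: 523.8 ÷ 4 = 130.95 g.

131 g/day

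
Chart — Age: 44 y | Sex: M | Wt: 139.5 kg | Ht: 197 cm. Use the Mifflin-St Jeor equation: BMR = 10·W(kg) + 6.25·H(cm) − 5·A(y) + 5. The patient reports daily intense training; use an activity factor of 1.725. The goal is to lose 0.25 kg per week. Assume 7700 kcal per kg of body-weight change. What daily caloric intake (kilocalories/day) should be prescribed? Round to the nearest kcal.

3884 kilocalories/day

Mifflin-St Jeor (male): BMR = 10(139.5) + 6.25(197) − 5(44) + 5 = 1395 + 1231.25 − 220 + 5 = 2411.25 kcal/day.
TEE = 2411.25 × 1.725 = 4159.4063 kcal/day.
Required daily deficit = 0.25 × 7700 ÷ 7 = 275 kcal/day.
Target intake = 4159.4063 − 275 = 3884.4063 kcal/day.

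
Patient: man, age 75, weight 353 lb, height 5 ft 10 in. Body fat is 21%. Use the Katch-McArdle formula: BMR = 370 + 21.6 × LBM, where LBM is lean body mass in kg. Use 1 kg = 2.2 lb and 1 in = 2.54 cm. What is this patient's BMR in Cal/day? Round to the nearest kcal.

3108 Cal/day

Convert to metric: weight = 353 ÷ 2.2 = 160.4545 kg; height = (5×12 + 10) × 2.54 = 70 × 2.54 = 177.8 cm.
LBM = 160.4545 × (1 − 0.21) = 126.7591 kg. Katch-McArdle: BMR = 370 + 21.6 × 126.7591 = 3107.9964 kcal/day.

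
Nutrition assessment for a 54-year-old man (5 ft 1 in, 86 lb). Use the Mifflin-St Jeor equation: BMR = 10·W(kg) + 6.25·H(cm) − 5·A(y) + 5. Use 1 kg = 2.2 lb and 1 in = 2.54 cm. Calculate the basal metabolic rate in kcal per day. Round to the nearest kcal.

Convert to metric: weight = 86 ÷ 2.2 = 39.0909 kg; height = (5×12 + 1) × 2.54 = 61 × 2.54 = 154.94 cm.
Mifflin-St Jeor (male): BMR = 10(39.0909) + 6.25(154.94) − 5(54) + 5 = 390.9091 + 968.375 − 270 + 5 = 1094.2841 kcal/day.

1094 kcal per day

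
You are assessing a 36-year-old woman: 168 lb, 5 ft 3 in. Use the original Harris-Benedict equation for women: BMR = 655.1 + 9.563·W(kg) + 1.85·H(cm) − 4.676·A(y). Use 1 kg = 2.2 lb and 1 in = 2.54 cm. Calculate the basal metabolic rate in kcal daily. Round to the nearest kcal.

Convert to metric: weight = 168 ÷ 2.2 = 76.3636 kg; height = (5×12 + 3) × 2.54 = 63 × 2.54 = 160.02 cm.
Harris-Benedict: BMR = 655.1 + 9.563(76.3636) + 1.85(160.02) − 4.676(36) = 1513.0665 kcal/day.

1513 kcal daily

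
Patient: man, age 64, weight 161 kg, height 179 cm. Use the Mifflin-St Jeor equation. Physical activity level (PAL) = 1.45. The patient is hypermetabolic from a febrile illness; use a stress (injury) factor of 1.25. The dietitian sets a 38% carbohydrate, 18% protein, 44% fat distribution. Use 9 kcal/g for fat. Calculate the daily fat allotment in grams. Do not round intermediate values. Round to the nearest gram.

214 g/day

Mifflin-St Jeor (male): BMR = 10(161) + 6.25(179) − 5(64) + 5 = 1610 + 1118.75 − 320 + 5 = 2413.75 kcal/day.
TEE = 2413.75 × 1.45 = 3499.9375 kcal/day.
With stress factor 1.25: 3499.9375 × 1.25 = 4374.9219 kcal/day.
Fat energy = 44% × 4374.9219 = 1924.9656 kcal.
Fat = 1924.9656 ÷ 9 kcal/g = 213.8851 g.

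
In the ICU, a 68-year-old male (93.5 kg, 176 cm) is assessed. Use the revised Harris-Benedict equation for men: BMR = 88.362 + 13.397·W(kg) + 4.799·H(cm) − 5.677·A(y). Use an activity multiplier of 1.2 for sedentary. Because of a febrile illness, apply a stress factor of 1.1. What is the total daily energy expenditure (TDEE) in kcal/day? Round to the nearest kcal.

Harris-Benedict: BMR = 88.362 + 13.397(93.5) + 4.799(176) − 5.677(68) = 1799.5695 kcal/day.
TEE = BMR × activity factor = 1799.5695 × 1.2 = 2159.4834 kcal/day.
Apply stress factor: 2159.4834 × 1.1 = 2375.4317 kcal/day.

2375 kcal/day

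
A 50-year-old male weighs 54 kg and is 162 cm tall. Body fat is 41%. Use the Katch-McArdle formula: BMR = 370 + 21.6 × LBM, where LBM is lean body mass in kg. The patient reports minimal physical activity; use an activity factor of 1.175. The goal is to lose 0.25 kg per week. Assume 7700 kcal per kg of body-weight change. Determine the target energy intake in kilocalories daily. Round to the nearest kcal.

LBM = 54 × (1 − 0.41) = 31.86 kg. Katch-McArdle: BMR = 370 + 21.6 × 31.86 = 1058.176 kcal/day.
TEE = 1058.176 × 1.175 = 1243.3568 kcal/day.
Required daily deficit = 0.25 × 7700 ÷ 7 = 275 kcal/day.
Target intake = 1243.3568 − 275 = 968.3568 kcal/day.

968 kilocalories daily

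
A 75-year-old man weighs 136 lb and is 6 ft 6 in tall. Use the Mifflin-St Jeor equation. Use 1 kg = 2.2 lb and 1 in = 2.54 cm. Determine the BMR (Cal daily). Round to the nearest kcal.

Convert to metric: weight = 136 ÷ 2.2 = 61.8182 kg; height = (6×12 + 6) × 2.54 = 78 × 2.54 = 198.12 cm.
Mifflin-St Jeor (male): BMR = 10(61.8182) + 6.25(198.12) − 5(75) + 5 = 618.1818 + 1238.25 − 375 + 5 = 1486.4318 kcal/day.

1486 Cal daily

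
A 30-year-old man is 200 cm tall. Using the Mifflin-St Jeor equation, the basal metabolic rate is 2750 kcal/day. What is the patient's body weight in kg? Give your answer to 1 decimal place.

164.5 kg

2750 = 10·W + 6.25(200) − 5(30) + 5
10·W = 2750 − 1105 = 1645, so W = 164.5 kg.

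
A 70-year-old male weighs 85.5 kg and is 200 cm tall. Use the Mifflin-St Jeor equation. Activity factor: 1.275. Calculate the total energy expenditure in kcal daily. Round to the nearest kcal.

Mifflin-St Jeor (male): BMR = 10(85.5) + 6.25(200) − 5(70) + 5 = 855 + 1250 − 350 + 5 = 1760 kcal/day.
TEE = BMR × activity factor = 1760 × 1.275 = 2244 kcal/day.

2244 kcal daily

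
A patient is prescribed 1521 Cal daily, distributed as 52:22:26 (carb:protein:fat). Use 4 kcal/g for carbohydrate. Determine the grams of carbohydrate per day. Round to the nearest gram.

Carbohydrate energy = 52% × 1521 = 790.92 kcal.
At 4 kcal/g: 790.92 ÷ 4 = 197.73 g.

198 g/day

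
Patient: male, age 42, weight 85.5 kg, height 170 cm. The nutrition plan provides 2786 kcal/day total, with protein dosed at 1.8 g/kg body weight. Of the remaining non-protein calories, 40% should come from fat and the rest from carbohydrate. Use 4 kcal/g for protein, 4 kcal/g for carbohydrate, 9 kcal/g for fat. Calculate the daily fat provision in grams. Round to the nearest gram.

Protein = 1.8 × 85.5 = 153.9 g → 153.9 × 4 = 615.6 kcal.
Non-protein calories = 2786 − 615.6 = 2170.4 kcal.
Fat: 40% × 2170.4 = 868.16 kcal; carbohydrate: 1302.24 kcal.
Fat: 868.16 kcal ÷ 9 kcal/g = 96.4622 g.

96 g/day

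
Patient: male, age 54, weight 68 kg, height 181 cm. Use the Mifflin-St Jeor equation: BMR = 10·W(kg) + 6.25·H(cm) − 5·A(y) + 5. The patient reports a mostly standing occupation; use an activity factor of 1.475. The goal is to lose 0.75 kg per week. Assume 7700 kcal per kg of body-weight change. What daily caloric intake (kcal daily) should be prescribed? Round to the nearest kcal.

Mifflin-St Jeor (male): BMR = 10(68) + 6.25(181) − 5(54) + 5 = 680 + 1131.25 − 270 + 5 = 1546.25 kcal/day.
TEE = 1546.25 × 1.475 = 2280.7188 kcal/day.
Required daily deficit = 0.75 × 7700 ÷ 7 = 825 kcal/day.
Target intake = 2280.7188 − 825 = 1455.7188 kcal/day.

1456 kcal daily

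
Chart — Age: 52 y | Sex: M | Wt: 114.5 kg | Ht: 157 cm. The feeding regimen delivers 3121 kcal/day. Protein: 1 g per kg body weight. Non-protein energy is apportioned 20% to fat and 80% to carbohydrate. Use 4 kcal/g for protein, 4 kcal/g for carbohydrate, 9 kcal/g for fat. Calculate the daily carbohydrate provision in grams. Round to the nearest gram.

Protein = 1 × 114.5 = 114.5 g → 114.5 × 4 = 458 kcal.
Non-protein calories = 3121 − 458 = 2663 kcal.
Fat: 20% × 2663 = 532.6 kcal; carbohydrate: 2130.4 kcal.
Carbohydrate: 2130.4 kcal ÷ 4 kcal/g = 532.6 g.

533 g/day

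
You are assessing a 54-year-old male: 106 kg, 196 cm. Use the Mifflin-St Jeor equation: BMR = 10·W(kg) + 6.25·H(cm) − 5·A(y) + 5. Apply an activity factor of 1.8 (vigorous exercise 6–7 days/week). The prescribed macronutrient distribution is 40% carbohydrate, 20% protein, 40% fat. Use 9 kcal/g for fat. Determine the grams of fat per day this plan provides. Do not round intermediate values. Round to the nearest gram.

Mifflin-St Jeor (male): BMR = 10(106) + 6.25(196) − 5(54) + 5 = 1060 + 1225 − 270 + 5 = 2020 kcal/day.
TEE = 2020 × 1.8 = 3636 kcal/day.
Fat energy = 40% × 3636 = 1454.4 kcal.
Fat = 1454.4 ÷ 9 kcal/g = 161.6 g.

162 g/day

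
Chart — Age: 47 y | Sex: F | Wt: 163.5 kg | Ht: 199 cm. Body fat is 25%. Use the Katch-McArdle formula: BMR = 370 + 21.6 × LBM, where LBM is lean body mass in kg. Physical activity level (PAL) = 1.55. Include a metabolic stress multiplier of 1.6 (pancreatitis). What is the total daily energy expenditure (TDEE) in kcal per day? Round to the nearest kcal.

7486 kcal per day

LBM = 163.5 × (1 − 0.25) = 122.625 kg. Katch-McArdle: BMR = 370 + 21.6 × 122.625 = 3018.7 kcal/day.
TEE = BMR × activity factor = 3018.7 × 1.55 = 4678.985 kcal/day.
Apply stress factor: 4678.985 × 1.6 = 7486.376 kcal/day.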